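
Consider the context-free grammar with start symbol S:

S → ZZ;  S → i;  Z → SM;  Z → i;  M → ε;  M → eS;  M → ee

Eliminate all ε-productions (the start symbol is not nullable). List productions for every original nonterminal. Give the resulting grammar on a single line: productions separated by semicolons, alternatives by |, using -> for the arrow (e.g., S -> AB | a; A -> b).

S -> i | ZZ; M -> eS | ee; Z -> S | i | SM

Nullable set: {M}.
Drop M -> ε.
Z -> SM: M nullable, giving S | SM.
Unchanged (no nullable symbols): S -> ZZ; S -> i; M -> eS; M -> ee; Z -> i.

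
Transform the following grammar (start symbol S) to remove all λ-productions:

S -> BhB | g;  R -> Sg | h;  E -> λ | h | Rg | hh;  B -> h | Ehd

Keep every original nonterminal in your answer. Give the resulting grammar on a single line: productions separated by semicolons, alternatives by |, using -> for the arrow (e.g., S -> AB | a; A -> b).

Nullable set: {E}.
B -> Ehd: E nullable, giving Ehd | hd.
Drop E -> λ.
Unchanged (no nullable symbols): S -> BhB; S -> g; B -> h; E -> Rg; E -> h; E -> hh; R -> Sg; R -> h.

S -> g | BhB; B -> h | hd | Ehd; E -> h | Rg | hh; R -> h | Sg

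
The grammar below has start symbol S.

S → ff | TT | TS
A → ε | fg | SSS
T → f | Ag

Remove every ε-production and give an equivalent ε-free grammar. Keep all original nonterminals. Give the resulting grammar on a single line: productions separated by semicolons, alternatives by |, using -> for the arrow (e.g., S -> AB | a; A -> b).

Nullable set: {A}.
Drop A -> ε.
T -> Ag: A nullable, giving Ag | g.
Unchanged (no nullable symbols): S -> TS; S -> TT; S -> ff; A -> SSS; A -> fg; T -> f.

S -> TS | TT | ff; A -> fg | SSS; T -> f | g | Ag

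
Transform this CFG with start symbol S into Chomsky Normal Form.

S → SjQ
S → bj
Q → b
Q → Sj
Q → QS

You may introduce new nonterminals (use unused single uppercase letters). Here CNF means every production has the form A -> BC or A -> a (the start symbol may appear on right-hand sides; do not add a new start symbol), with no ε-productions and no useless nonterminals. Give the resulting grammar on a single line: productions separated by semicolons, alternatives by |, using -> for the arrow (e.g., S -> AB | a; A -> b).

S -> BA | SC; A -> j; B -> b; C -> AQ; Q -> b | QS | SA

No ε-productions.
No unit productions to eliminate.
TERM: introduce B -> b, A -> j and substitute in every rule of length ≥2.
BIN: S -> SAQ becomes S -> SC, C -> AQ.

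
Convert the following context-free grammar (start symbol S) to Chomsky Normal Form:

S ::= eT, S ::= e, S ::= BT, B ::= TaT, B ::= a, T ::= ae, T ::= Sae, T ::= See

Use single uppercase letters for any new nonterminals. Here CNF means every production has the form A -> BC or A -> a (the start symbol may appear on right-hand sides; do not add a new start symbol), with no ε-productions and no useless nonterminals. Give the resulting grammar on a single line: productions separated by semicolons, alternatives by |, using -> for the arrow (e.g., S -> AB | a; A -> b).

S -> e | BT | CT; A -> a; B -> a | TD; C -> e; D -> AT; E -> AC; F -> CC; T -> AC | SE | SF

No ε-productions.
No unit productions to eliminate.
TERM: introduce A -> a, C -> e and substitute in every rule of length ≥2.
BIN: B -> TAT becomes B -> TD, D -> AT; T -> SAC becomes T -> SE, E -> AC; T -> SCC becomes T -> SF, F -> CC.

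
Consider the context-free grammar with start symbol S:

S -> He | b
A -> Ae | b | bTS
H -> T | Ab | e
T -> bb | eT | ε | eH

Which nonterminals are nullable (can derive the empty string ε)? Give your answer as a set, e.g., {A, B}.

{H, T}

Directly nullable (have an ε-rule): {T}.
H is nullable via H -> T (every symbol on the right is already known nullable).
Not nullable: A, S — each has a terminal in every rule's right-hand side or depends on a non-nullable symbol.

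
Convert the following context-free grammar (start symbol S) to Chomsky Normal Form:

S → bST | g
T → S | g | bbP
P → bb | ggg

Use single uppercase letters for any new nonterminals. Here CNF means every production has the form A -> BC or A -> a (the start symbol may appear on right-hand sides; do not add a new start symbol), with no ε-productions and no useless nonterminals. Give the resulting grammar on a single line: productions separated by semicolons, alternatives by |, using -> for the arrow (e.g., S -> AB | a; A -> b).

No ε-productions.
After unit-elimination: S -> g | bST; P -> bb | ggg; T -> g | bST | bbP.
TERM: introduce A -> b, B -> g and substitute in every rule of length ≥2.
BIN: P -> BBB becomes P -> BC, C -> BB; S -> AST becomes S -> AD, D -> ST; T -> AAP becomes T -> AE, E -> AP; T -> AST becomes T -> AF, F -> ST.

S -> g | AD; A -> b; B -> g; C -> BB; D -> ST; E -> AP; F -> ST; P -> AA | BC; T -> g | AE | AF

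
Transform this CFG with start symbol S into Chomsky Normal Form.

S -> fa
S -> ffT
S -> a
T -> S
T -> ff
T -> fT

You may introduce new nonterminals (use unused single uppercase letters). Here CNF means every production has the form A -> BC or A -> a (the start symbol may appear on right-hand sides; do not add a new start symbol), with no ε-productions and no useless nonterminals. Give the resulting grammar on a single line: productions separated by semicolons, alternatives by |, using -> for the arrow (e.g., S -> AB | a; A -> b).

No ε-productions.
After unit-elimination: S -> a | fa | ffT; T -> a | fT | fa | ff | ffT.
TERM: introduce B -> a, A -> f and substitute in every rule of length ≥2.
BIN: S -> AAT becomes S -> AC, C -> AT; T -> AAT becomes T -> AD, D -> AT.

S -> a | AB | AC; A -> f; B -> a; C -> AT; D -> AT; T -> a | AA | AB | AD | AT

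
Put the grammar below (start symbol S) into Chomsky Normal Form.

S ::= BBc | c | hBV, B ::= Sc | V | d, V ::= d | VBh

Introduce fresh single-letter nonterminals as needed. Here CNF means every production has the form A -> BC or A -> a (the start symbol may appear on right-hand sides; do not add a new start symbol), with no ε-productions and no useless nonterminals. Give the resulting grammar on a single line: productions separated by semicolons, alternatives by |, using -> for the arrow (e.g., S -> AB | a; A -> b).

S -> c | BE | CF; A -> c; B -> d | SA | VD; C -> h; D -> BC; E -> BA; F -> BV; G -> BC; V -> d | VG

No ε-productions.
After unit-elimination: S -> c | BBc | hBV; B -> d | Sc | VBh; V -> d | VBh.
TERM: introduce A -> c, C -> h and substitute in every rule of length ≥2.
BIN: B -> VBC becomes B -> VD, D -> BC; S -> BBA becomes S -> BE, E -> BA; S -> CBV becomes S -> CF, F -> BV; V -> VBC becomes V -> VG, G -> BC.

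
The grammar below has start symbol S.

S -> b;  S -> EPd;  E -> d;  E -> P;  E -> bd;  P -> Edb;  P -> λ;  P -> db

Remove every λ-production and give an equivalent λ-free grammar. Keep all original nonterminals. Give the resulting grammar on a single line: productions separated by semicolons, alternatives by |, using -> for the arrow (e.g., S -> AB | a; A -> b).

S -> b | d | Ed | Pd | EPd; E -> P | d | bd; P -> db | Edb

Nullable set: {E, P}.
S -> EPd: E, P nullable, giving EPd | Ed | Pd | d.
E -> P: P nullable, giving P.
Drop P -> λ.
P -> Edb: E nullable, giving Edb | db.
Unchanged (no nullable symbols): S -> b; E -> bd; E -> d; P -> db.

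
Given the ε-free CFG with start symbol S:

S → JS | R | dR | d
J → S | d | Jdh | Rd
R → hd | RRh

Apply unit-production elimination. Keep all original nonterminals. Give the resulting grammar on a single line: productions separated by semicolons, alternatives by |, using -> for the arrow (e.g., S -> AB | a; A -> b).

S -> d | JS | dR | hd | RRh; J -> d | JS | Rd | dR | hd | Jdh | RRh; R -> hd | RRh

Unit productions: J->S, S->R.
Unit pairs (A ⇒* B via units): (J,R), (J,S), (S,R).
S: inherits non-unit rules of {R, S} → JS | RRh | d | dR | hd.
J: inherits non-unit rules of {J, R, S} → JS | Jdh | RRh | Rd | d | dR | hd.
R: inherits non-unit rules of {R} → RRh | hd.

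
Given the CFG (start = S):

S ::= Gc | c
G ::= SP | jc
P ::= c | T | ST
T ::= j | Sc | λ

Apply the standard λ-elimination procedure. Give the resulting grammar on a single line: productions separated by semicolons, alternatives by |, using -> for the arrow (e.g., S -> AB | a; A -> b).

S -> c | Gc; G -> S | SP | jc; P -> S | T | c | ST; T -> j | Sc

Nullable set: {P, T}.
G -> SP: P nullable, giving S | SP.
P -> ST: T nullable, giving S | ST.
P -> T: T nullable, giving T.
Drop T -> λ.
Unchanged (no nullable symbols): S -> Gc; S -> c; G -> jc; P -> c; T -> Sc; T -> j.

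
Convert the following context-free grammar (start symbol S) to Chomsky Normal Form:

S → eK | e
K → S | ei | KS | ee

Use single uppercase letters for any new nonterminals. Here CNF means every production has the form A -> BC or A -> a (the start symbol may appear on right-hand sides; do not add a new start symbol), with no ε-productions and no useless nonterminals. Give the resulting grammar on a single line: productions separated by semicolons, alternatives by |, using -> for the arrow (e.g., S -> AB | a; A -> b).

S -> e | AK; A -> e; B -> i; K -> e | AA | AB | AK | KS

No ε-productions.
After unit-elimination: S -> e | eK; K -> e | KS | eK | ee | ei.
TERM: introduce A -> e, B -> i and substitute in every rule of length ≥2.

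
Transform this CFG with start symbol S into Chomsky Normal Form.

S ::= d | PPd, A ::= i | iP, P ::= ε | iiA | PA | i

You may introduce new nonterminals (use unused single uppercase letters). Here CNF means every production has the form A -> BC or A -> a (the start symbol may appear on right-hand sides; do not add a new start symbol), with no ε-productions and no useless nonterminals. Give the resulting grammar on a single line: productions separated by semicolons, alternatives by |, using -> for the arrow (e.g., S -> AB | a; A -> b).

Nullable: {P}; after ε-elimination: S -> d | Pd | PPd; A -> i | iP; P -> A | i | PA | iiA.
After unit-elimination: S -> d | Pd | PPd; A -> i | iP; P -> i | PA | iP | iiA.
TERM: introduce C -> d, B -> i and substitute in every rule of length ≥2.
BIN: P -> BBA becomes P -> BD, D -> BA; S -> PPC becomes S -> PE, E -> PC.

S -> d | PC | PE; A -> i | BP; B -> i; C -> d; D -> BA; E -> PC; P -> i | BD | BP | PA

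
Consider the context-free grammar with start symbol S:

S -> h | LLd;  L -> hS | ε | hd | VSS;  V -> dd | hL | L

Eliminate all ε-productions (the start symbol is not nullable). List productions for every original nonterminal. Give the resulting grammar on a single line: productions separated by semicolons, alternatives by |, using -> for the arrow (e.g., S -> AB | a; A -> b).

Nullable set: {L, V}.
S -> LLd: L, L nullable, giving LLd | Ld | d.
Drop L -> ε.
L -> VSS: V nullable, giving SS | VSS.
V -> L: L nullable, giving L.
V -> hL: L nullable, giving h | hL.
Unchanged (no nullable symbols): S -> h; L -> hS; L -> hd; V -> dd.

S -> d | h | Ld | LLd; L -> SS | hS | hd | VSS; V -> L | h | dd | hL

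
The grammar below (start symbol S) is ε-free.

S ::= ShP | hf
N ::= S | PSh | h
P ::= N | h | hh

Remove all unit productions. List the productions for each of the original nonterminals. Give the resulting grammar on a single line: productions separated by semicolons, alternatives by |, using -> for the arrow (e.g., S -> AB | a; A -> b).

S -> hf | ShP; N -> h | hf | PSh | ShP; P -> h | hf | hh | PSh | ShP

Unit productions: N->S, P->N.
Unit pairs (A ⇒* B via units): (N,S), (P,N), (P,S).
S: inherits non-unit rules of {S} → ShP | hf.
N: inherits non-unit rules of {N, S} → PSh | ShP | h | hf.
P: inherits non-unit rules of {N, P, S} → PSh | ShP | h | hf | hh.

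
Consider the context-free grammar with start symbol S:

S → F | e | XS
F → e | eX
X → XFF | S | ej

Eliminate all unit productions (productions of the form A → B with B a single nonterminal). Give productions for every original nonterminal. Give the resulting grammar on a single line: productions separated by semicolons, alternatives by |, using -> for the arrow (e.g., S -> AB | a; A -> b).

Unit productions: S->F, X->S.
Unit pairs (A ⇒* B via units): (S,F), (X,F), (X,S).
S: inherits non-unit rules of {F, S} → XS | e | eX.
F: inherits non-unit rules of {F} → e | eX.
X: inherits non-unit rules of {F, S, X} → XFF | XS | e | eX | ej.

S -> e | XS | eX; F -> e | eX; X -> e | XS | eX | ej | XFF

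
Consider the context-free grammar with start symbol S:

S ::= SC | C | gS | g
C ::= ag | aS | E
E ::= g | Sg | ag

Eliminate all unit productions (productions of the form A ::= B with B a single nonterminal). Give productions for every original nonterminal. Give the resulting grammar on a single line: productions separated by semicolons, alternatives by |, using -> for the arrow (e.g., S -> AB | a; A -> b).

Unit productions: C->E, S->C.
Unit pairs (A ⇒* B via units): (C,E), (S,C), (S,E).
S: inherits non-unit rules of {C, E, S} → SC | Sg | aS | ag | g | gS.
C: inherits non-unit rules of {C, E} → Sg | aS | ag | g.
E: inherits non-unit rules of {E} → Sg | ag | g.

S -> g | SC | Sg | aS | ag | gS; C -> g | Sg | aS | ag; E -> g | Sg | ag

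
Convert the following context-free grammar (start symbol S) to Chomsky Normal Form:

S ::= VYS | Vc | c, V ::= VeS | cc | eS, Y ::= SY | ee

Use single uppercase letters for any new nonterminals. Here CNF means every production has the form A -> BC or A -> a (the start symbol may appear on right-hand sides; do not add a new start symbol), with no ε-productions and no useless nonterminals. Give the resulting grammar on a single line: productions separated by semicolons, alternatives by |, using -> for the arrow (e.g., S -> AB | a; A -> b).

No ε-productions.
No unit productions to eliminate.
TERM: introduce A -> c, B -> e and substitute in every rule of length ≥2.
BIN: S -> VYS becomes S -> VC, C -> YS; V -> VBS becomes V -> VD, D -> BS.

S -> c | VA | VC; A -> c; B -> e; C -> YS; D -> BS; V -> AA | BS | VD; Y -> BB | SY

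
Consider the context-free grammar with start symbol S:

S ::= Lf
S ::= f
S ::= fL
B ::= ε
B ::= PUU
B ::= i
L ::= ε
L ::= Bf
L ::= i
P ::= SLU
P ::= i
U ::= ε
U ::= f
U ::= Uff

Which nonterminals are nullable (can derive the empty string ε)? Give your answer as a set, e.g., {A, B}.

Directly nullable (have an ε-rule): {B, L, U}.
Not nullable: P, S — each has a terminal in every rule's right-hand side or depends on a non-nullable symbol.

{B, L, U}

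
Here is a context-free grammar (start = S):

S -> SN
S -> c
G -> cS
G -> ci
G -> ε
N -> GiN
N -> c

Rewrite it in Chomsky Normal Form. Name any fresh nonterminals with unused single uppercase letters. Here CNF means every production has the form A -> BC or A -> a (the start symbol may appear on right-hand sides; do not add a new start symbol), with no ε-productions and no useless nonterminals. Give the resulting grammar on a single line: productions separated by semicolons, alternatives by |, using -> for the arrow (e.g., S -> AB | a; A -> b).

Nullable: {G}; after ε-elimination: S -> c | SN; G -> cS | ci; N -> c | iN | GiN.
No unit productions to eliminate.
TERM: introduce A -> c, B -> i and substitute in every rule of length ≥2.
BIN: N -> GBN becomes N -> GC, C -> BN.

S -> c | SN; A -> c; B -> i; C -> BN; G -> AB | AS; N -> c | BN | GC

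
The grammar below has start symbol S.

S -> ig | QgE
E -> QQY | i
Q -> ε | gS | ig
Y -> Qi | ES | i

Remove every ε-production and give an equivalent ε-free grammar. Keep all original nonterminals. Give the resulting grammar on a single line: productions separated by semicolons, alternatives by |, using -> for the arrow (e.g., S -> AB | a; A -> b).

Nullable set: {Q}.
S -> QgE: Q nullable, giving QgE | gE.
E -> QQY: Q, Q nullable, giving QQY | QY | Y.
Drop Q -> ε.
Y -> Qi: Q nullable, giving Qi | i.
Unchanged (no nullable symbols): S -> ig; E -> i; Q -> gS; Q -> ig; Y -> ES; Y -> i.

S -> gE | ig | QgE; E -> Y | i | QY | QQY; Q -> gS | ig; Y -> i | ES | Qi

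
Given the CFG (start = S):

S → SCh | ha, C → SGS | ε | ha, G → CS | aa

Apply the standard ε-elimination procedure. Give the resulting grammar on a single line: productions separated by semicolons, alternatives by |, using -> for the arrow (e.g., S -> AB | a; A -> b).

Nullable set: {C}.
S -> SCh: C nullable, giving SCh | Sh.
Drop C -> ε.
G -> CS: C nullable, giving CS | S.
Unchanged (no nullable symbols): S -> ha; C -> SGS; C -> ha; G -> aa.

S -> Sh | ha | SCh; C -> ha | SGS; G -> S | CS | aa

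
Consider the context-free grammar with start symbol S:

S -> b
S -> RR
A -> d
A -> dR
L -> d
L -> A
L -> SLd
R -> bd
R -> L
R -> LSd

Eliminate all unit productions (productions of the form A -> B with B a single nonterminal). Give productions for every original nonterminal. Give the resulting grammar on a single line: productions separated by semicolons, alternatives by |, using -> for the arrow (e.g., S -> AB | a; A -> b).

S -> b | RR; A -> d | dR; L -> d | dR | SLd; R -> d | bd | dR | LSd | SLd

Unit productions: L->A, R->L.
Unit pairs (A ⇒* B via units): (L,A), (R,A), (R,L).
S: inherits non-unit rules of {S} → RR | b.
A: inherits non-unit rules of {A} → d | dR.
L: inherits non-unit rules of {A, L} → SLd | d | dR.
R: inherits non-unit rules of {A, L, R} → LSd | SLd | bd | d | dR.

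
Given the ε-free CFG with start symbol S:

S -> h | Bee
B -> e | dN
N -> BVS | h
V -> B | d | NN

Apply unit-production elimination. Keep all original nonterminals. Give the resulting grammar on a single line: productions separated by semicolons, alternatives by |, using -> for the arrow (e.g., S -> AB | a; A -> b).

S -> h | Bee; B -> e | dN; N -> h | BVS; V -> d | e | NN | dN

Unit productions: V->B.
Unit pairs (A ⇒* B via units): (V,B).
S: inherits non-unit rules of {S} → Bee | h.
B: inherits non-unit rules of {B} → dN | e.
N: inherits non-unit rules of {N} → BVS | h.
V: inherits non-unit rules of {B, V} → NN | d | dN | e.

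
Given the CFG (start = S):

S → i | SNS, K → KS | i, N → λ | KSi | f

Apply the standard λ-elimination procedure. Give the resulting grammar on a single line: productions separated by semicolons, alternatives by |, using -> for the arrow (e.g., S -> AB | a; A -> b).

S -> i | SS | SNS; K -> i | KS; N -> f | KSi

Nullable set: {N}.
S -> SNS: N nullable, giving SNS | SS.
Drop N -> λ.
Unchanged (no nullable symbols): S -> i; K -> KS; K -> i; N -> KSi; N -> f.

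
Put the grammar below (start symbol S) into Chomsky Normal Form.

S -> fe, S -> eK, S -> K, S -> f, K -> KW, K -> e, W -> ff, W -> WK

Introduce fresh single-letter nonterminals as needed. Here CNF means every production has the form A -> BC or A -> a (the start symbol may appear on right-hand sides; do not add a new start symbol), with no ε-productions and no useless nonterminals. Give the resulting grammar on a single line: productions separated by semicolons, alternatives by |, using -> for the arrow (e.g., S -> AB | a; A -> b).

S -> e | f | AK | BA | KW; A -> e; B -> f; K -> e | KW; W -> BB | WK

No ε-productions.
After unit-elimination: S -> e | f | KW | eK | fe; K -> e | KW; W -> WK | ff.
TERM: introduce A -> e, B -> f and substitute in every rule of length ≥2.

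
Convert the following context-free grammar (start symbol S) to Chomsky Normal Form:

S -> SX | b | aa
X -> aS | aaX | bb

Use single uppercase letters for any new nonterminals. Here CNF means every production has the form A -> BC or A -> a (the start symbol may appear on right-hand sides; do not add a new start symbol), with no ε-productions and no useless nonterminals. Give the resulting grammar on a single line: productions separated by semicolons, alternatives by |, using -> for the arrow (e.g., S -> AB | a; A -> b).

No ε-productions.
No unit productions to eliminate.
TERM: introduce A -> a, B -> b and substitute in every rule of length ≥2.
BIN: X -> AAX becomes X -> AC, C -> AX.

S -> b | AA | SX; A -> a; B -> b; C -> AX; X -> AC | AS | BB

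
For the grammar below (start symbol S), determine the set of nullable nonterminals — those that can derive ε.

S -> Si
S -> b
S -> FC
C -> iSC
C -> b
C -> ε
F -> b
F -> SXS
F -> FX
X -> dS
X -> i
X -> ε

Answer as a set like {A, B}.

Directly nullable (have an ε-rule): {C, X}.
Not nullable: F, S — each has a terminal in every rule's right-hand side or depends on a non-nullable symbol.

{C, X}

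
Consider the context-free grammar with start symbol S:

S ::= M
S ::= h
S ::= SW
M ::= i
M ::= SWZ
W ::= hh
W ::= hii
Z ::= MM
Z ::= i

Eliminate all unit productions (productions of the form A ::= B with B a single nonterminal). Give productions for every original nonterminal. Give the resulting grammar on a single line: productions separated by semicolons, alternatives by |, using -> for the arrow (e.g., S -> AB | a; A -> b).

Unit productions: S->M.
Unit pairs (A ⇒* B via units): (S,M).
S: inherits non-unit rules of {M, S} → SW | SWZ | h | i.
M: inherits non-unit rules of {M} → SWZ | i.
W: inherits non-unit rules of {W} → hh | hii.
Z: inherits non-unit rules of {Z} → MM | i.

S -> h | i | SW | SWZ; M -> i | SWZ; W -> hh | hii; Z -> i | MM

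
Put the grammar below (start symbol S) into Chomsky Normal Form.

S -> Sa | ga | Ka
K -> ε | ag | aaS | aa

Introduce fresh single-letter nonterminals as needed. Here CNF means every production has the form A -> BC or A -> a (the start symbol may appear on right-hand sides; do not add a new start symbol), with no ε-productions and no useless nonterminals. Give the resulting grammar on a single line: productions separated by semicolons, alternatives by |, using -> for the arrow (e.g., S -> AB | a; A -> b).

Nullable: {K}; after ε-elimination: S -> a | Ka | Sa | ga; K -> aa | ag | aaS.
No unit productions to eliminate.
TERM: introduce A -> a, B -> g and substitute in every rule of length ≥2.
BIN: K -> AAS becomes K -> AC, C -> AS.

S -> a | BA | KA | SA; A -> a; B -> g; C -> AS; K -> AA | AB | AC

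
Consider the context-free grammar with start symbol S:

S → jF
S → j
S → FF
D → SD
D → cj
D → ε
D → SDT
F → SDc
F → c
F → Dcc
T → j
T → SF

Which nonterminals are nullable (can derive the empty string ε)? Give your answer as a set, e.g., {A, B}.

Directly nullable (have an ε-rule): {D}.
Not nullable: F, S, T — each has a terminal in every rule's right-hand side or depends on a non-nullable symbol.

{D}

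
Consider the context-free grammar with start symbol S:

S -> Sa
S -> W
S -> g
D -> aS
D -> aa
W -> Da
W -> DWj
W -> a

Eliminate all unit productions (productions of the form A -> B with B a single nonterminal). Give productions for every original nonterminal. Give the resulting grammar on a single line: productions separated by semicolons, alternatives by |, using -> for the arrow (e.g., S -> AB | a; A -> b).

S -> a | g | Da | Sa | DWj; D -> aS | aa; W -> a | Da | DWj

Unit productions: S->W.
Unit pairs (A ⇒* B via units): (S,W).
S: inherits non-unit rules of {S, W} → DWj | Da | Sa | a | g.
D: inherits non-unit rules of {D} → aS | aa.
W: inherits non-unit rules of {W} → DWj | Da | a.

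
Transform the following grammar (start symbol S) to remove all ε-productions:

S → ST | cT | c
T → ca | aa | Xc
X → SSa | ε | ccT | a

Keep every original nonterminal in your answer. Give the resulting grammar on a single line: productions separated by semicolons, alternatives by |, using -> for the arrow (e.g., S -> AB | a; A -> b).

S -> c | ST | cT; T -> c | Xc | aa | ca; X -> a | SSa | ccT

Nullable set: {X}.
T -> Xc: X nullable, giving Xc | c.
Drop X -> ε.
Unchanged (no nullable symbols): S -> ST; S -> c; S -> cT; T -> aa; T -> ca; X -> SSa; X -> a; X -> ccT.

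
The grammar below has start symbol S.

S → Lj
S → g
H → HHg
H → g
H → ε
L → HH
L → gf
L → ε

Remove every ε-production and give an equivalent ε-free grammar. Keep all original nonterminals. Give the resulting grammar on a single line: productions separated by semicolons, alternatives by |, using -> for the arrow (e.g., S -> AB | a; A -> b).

S -> g | j | Lj; H -> g | Hg | HHg; L -> H | HH | gf

Nullable set: {H, L}.
S -> Lj: L nullable, giving Lj | j.
Drop H -> ε.
H -> HHg: H, H nullable, giving HHg | Hg | g.
Drop L -> ε.
L -> HH: H, H nullable, giving H | HH.
Unchanged (no nullable symbols): S -> g; H -> g; L -> gf.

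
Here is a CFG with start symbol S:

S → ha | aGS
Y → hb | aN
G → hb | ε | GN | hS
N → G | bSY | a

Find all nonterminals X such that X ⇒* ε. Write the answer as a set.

{G, N}

Directly nullable (have an ε-rule): {G}.
N is nullable via N -> G (every symbol on the right is already known nullable).
Not nullable: S, Y — each has a terminal in every rule's right-hand side or depends on a non-nullable symbol.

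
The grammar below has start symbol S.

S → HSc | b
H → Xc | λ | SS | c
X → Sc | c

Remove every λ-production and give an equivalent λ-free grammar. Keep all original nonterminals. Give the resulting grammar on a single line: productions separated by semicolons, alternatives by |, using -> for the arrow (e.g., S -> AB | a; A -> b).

S -> b | Sc | HSc; H -> c | SS | Xc; X -> c | Sc

Nullable set: {H}.
S -> HSc: H nullable, giving HSc | Sc.
Drop H -> λ.
Unchanged (no nullable symbols): S -> b; H -> SS; H -> Xc; H -> c; X -> Sc; X -> c.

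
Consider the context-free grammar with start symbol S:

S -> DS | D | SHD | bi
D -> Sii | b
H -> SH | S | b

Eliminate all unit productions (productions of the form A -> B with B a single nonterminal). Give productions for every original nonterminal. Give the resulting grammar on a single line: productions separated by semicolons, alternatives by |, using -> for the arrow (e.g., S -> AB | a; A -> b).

Unit productions: H->S, S->D.
Unit pairs (A ⇒* B via units): (H,D), (H,S), (S,D).
S: inherits non-unit rules of {D, S} → DS | SHD | Sii | b | bi.
D: inherits non-unit rules of {D} → Sii | b.
H: inherits non-unit rules of {D, H, S} → DS | SH | SHD | Sii | b | bi.

S -> b | DS | bi | SHD | Sii; D -> b | Sii; H -> b | DS | SH | bi | SHD | Sii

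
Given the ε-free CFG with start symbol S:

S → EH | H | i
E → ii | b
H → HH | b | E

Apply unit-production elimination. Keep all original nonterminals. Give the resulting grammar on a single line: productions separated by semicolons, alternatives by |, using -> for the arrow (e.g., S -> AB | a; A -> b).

S -> b | i | EH | HH | ii; E -> b | ii; H -> b | HH | ii

Unit productions: H->E, S->H.
Unit pairs (A ⇒* B via units): (H,E), (S,E), (S,H).
S: inherits non-unit rules of {E, H, S} → EH | HH | b | i | ii.
E: inherits non-unit rules of {E} → b | ii.
H: inherits non-unit rules of {E, H} → HH | b | ii.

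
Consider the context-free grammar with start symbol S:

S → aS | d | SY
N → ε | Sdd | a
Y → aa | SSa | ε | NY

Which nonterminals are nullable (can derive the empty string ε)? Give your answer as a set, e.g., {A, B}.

{N, Y}

Directly nullable (have an ε-rule): {N, Y}.
Not nullable: S — each has a terminal in every rule's right-hand side or depends on a non-nullable symbol.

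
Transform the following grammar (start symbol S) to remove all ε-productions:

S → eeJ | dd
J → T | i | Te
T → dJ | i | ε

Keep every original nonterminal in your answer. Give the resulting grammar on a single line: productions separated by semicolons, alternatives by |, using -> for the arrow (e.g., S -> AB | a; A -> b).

Nullable set: {J, T}.
S -> eeJ: J nullable, giving ee | eeJ.
J -> T: T nullable, giving T.
J -> Te: T nullable, giving Te | e.
Drop T -> ε.
T -> dJ: J nullable, giving d | dJ.
Unchanged (no nullable symbols): S -> dd; J -> i; T -> i.

S -> dd | ee | eeJ; J -> T | e | i | Te; T -> d | i | dJ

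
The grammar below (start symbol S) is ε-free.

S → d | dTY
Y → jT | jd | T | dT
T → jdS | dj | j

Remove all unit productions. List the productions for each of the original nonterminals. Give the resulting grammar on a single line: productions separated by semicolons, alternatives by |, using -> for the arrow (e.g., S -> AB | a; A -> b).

S -> d | dTY; T -> j | dj | jdS; Y -> j | dT | dj | jT | jd | jdS

Unit productions: Y->T.
Unit pairs (A ⇒* B via units): (Y,T).
S: inherits non-unit rules of {S} → d | dTY.
T: inherits non-unit rules of {T} → dj | j | jdS.
Y: inherits non-unit rules of {T, Y} → dT | dj | j | jT | jd | jdS.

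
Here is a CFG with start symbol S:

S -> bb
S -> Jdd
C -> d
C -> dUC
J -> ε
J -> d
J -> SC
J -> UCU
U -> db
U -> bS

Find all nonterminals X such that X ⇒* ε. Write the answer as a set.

Directly nullable (have an ε-rule): {J}.
Not nullable: C, S, U — each has a terminal in every rule's right-hand side or depends on a non-nullable symbol.

{J}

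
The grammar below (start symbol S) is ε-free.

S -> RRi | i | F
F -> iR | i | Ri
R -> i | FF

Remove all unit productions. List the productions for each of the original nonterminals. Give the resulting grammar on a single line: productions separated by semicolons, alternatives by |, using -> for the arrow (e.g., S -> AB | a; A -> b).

S -> i | Ri | iR | RRi; F -> i | Ri | iR; R -> i | FF

Unit productions: S->F.
Unit pairs (A ⇒* B via units): (S,F).
S: inherits non-unit rules of {F, S} → RRi | Ri | i | iR.
F: inherits non-unit rules of {F} → Ri | i | iR.
R: inherits non-unit rules of {R} → FF | i.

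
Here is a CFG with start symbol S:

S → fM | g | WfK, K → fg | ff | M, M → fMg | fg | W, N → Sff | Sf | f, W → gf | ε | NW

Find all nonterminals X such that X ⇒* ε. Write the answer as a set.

{K, M, W}

Directly nullable (have an ε-rule): {W}.
M is nullable via M -> W (every symbol on the right is already known nullable).
K is nullable via K -> M (every symbol on the right is already known nullable).
Not nullable: N, S — each has a terminal in every rule's right-hand side or depends on a non-nullable symbol.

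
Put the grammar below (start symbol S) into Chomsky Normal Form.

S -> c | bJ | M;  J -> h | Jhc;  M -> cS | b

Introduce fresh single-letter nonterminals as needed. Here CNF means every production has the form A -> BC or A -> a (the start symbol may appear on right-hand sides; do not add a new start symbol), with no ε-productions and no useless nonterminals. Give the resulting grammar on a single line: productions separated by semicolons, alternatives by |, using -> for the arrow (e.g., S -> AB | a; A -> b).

No ε-productions.
After unit-elimination: S -> b | c | bJ | cS; J -> h | Jhc; M -> b | cS.
TERM: introduce C -> b, B -> c, A -> h and substitute in every rule of length ≥2.
BIN: J -> JAB becomes J -> JD, D -> AB.
Drop unreachable/unproductive: M.

S -> b | c | BS | CJ; A -> h; B -> c; C -> b; D -> AB; J -> h | JD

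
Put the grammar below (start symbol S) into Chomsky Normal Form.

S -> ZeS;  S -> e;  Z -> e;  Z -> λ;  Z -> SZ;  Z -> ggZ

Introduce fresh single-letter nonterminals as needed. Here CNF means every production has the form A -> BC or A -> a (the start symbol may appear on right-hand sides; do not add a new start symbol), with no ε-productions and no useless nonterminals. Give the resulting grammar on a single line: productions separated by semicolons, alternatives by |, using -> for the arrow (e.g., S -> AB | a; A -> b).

S -> e | AS | ZC; A -> e; B -> g; C -> AS; D -> BZ; E -> AS; Z -> e | AS | BB | BD | SZ | ZE

Nullable: {Z}; after ε-elimination: S -> e | eS | ZeS; Z -> S | e | SZ | gg | ggZ.
After unit-elimination: S -> e | eS | ZeS; Z -> e | SZ | eS | gg | ZeS | ggZ.
TERM: introduce A -> e, B -> g and substitute in every rule of length ≥2.
BIN: S -> ZAS becomes S -> ZC, C -> AS; Z -> BBZ becomes Z -> BD, D -> BZ; Z -> ZAS becomes Z -> ZE, E -> AS.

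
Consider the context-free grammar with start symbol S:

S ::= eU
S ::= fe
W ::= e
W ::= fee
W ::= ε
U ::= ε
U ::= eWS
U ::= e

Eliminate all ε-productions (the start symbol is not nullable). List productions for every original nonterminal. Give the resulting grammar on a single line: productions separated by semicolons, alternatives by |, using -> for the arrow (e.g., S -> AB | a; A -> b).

S -> e | eU | fe; U -> e | eS | eWS; W -> e | fee

Nullable set: {U, W}.
S -> eU: U nullable, giving e | eU.
Drop U -> ε.
U -> eWS: W nullable, giving eS | eWS.
Drop W -> ε.
Unchanged (no nullable symbols): S -> fe; U -> e; W -> e; W -> fee.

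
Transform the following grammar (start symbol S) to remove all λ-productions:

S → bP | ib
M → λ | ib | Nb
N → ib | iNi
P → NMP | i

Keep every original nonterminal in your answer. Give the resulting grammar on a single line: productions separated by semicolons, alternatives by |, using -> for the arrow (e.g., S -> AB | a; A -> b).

S -> bP | ib; M -> Nb | ib; N -> ib | iNi; P -> i | NP | NMP

Nullable set: {M}.
Drop M -> λ.
P -> NMP: M nullable, giving NMP | NP.
Unchanged (no nullable symbols): S -> bP; S -> ib; M -> Nb; M -> ib; N -> iNi; N -> ib; P -> i.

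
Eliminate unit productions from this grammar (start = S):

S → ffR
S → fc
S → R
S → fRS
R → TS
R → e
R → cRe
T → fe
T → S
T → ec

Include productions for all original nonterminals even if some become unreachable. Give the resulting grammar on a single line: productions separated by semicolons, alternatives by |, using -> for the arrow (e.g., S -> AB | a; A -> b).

Unit productions: S->R, T->S.
Unit pairs (A ⇒* B via units): (S,R), (T,R), (T,S).
S: inherits non-unit rules of {R, S} → TS | cRe | e | fRS | fc | ffR.
R: inherits non-unit rules of {R} → TS | cRe | e.
T: inherits non-unit rules of {R, S, T} → TS | cRe | e | ec | fRS | fc | fe | ffR.

S -> e | TS | fc | cRe | fRS | ffR; R -> e | TS | cRe; T -> e | TS | ec | fc | fe | cRe | fRS | ffR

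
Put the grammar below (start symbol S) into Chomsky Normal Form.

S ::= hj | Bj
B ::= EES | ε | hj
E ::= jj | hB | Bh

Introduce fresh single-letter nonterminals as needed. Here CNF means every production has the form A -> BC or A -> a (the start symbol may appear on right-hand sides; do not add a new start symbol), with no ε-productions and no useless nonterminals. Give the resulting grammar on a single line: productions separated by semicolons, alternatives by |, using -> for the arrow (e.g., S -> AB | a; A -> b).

S -> j | AC | BC; A -> h; B -> AC | ED; C -> j; D -> ES; E -> h | AB | BA | CC

Nullable: {B}; after ε-elimination: S -> j | Bj | hj; B -> hj | EES; E -> h | Bh | hB | jj.
No unit productions to eliminate.
TERM: introduce A -> h, C -> j and substitute in every rule of length ≥2.
BIN: B -> EES becomes B -> ED, D -> ES.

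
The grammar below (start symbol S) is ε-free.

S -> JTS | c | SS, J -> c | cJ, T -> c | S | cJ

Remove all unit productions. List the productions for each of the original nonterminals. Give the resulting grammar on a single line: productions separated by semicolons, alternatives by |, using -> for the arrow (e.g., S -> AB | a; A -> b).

Unit productions: T->S.
Unit pairs (A ⇒* B via units): (T,S).
S: inherits non-unit rules of {S} → JTS | SS | c.
J: inherits non-unit rules of {J} → c | cJ.
T: inherits non-unit rules of {S, T} → JTS | SS | c | cJ.

S -> c | SS | JTS; J -> c | cJ; T -> c | SS | cJ | JTS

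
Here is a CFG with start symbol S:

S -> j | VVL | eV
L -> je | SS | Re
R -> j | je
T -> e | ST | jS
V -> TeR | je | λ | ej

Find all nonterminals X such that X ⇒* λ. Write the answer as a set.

Directly nullable (have an ε-rule): {V}.
Not nullable: L, R, S, T — each has a terminal in every rule's right-hand side or depends on a non-nullable symbol.

{V}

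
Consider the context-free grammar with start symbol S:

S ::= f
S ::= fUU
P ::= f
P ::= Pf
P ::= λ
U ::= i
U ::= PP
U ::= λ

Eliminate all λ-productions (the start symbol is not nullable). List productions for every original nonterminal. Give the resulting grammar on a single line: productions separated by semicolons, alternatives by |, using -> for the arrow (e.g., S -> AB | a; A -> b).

S -> f | fU | fUU; P -> f | Pf; U -> P | i | PP

Nullable set: {P, U}.
S -> fUU: U, U nullable, giving f | fU | fUU.
Drop P -> λ.
P -> Pf: P nullable, giving Pf | f.
Drop U -> λ.
U -> PP: P, P nullable, giving P | PP.
Unchanged (no nullable symbols): S -> f; P -> f; U -> i.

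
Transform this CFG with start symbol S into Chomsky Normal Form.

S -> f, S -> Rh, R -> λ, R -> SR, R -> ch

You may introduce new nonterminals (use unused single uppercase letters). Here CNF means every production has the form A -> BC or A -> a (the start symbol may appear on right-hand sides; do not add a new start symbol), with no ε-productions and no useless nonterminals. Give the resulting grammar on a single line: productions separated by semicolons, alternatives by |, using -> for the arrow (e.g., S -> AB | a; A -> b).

S -> f | h | RA; A -> h; B -> c; R -> f | h | BA | RA | SR

Nullable: {R}; after ε-elimination: S -> f | h | Rh; R -> S | SR | ch.
After unit-elimination: S -> f | h | Rh; R -> f | h | Rh | SR | ch.
TERM: introduce B -> c, A -> h and substitute in every rule of length ≥2.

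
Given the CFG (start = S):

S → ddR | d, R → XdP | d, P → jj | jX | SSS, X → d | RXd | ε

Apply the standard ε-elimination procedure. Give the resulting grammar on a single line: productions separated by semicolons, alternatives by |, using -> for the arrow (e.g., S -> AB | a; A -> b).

Nullable set: {X}.
P -> jX: X nullable, giving j | jX.
R -> XdP: X nullable, giving XdP | dP.
Drop X -> ε.
X -> RXd: X nullable, giving RXd | Rd.
Unchanged (no nullable symbols): S -> d; S -> ddR; P -> SSS; P -> jj; R -> d; X -> d.

S -> d | ddR; P -> j | jX | jj | SSS; R -> d | dP | XdP; X -> d | Rd | RXd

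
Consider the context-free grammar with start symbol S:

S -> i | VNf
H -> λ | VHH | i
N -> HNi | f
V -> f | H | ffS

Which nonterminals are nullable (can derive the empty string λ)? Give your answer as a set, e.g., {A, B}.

Directly nullable (have an ε-rule): {H}.
V is nullable via V -> H (every symbol on the right is already known nullable).
Not nullable: N, S — each has a terminal in every rule's right-hand side or depends on a non-nullable symbol.

{H, V}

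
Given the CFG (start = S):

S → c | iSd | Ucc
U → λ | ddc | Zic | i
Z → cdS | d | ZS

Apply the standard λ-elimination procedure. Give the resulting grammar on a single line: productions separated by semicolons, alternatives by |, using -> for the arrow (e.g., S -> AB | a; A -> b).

Nullable set: {U}.
S -> Ucc: U nullable, giving Ucc | cc.
Drop U -> λ.
Unchanged (no nullable symbols): S -> c; S -> iSd; U -> Zic; U -> ddc; U -> i; Z -> ZS; Z -> cdS; Z -> d.

S -> c | cc | Ucc | iSd; U -> i | Zic | ddc; Z -> d | ZS | cdS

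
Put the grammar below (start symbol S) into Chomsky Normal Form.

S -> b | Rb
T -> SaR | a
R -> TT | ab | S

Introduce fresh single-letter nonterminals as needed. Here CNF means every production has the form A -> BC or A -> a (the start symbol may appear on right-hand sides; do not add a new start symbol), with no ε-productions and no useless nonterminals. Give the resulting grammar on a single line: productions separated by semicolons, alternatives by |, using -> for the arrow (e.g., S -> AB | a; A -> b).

No ε-productions.
After unit-elimination: S -> b | Rb; R -> b | Rb | TT | ab; T -> a | SaR.
TERM: introduce B -> a, A -> b and substitute in every rule of length ≥2.
BIN: T -> SBR becomes T -> SC, C -> BR.

S -> b | RA; A -> b; B -> a; C -> BR; R -> b | BA | RA | TT; T -> a | SC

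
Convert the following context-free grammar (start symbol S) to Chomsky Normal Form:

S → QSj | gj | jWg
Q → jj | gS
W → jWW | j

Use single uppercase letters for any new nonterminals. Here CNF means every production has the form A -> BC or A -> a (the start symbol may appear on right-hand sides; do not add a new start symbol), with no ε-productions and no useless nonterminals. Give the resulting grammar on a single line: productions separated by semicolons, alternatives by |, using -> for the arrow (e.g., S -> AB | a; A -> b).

S -> AB | BC | QD; A -> g; B -> j; C -> WA; D -> SB; E -> WW; Q -> AS | BB; W -> j | BE

No ε-productions.
No unit productions to eliminate.
TERM: introduce A -> g, B -> j and substitute in every rule of length ≥2.
BIN: S -> BWA becomes S -> BC, C -> WA; S -> QSB becomes S -> QD, D -> SB; W -> BWW becomes W -> BE, E -> WW.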